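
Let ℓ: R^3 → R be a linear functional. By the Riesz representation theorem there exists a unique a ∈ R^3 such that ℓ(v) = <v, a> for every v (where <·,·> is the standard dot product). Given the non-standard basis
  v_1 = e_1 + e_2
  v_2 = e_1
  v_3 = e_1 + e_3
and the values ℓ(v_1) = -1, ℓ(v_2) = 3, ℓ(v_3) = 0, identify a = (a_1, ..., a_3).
a = (3, -4, -3)

Write a = (a_1, ..., a_3) in the standard basis. For each basis vector v_i, ℓ(v_i) = <v_i, a> is a linear equation in the a_j's. Collect the n equations into a matrix system V a = ℓ, where row i of V is v_i (expressed in the standard basis). Since V is invertible (lower-triangular with 1s on the diagonal, up to permutation), solve by back-substitution:
  V =
[[1, 1, 0],
 [1, 0, 0],
 [1, 0, 1]]
  V a = (-1, 3, 0)
Solving gives a = (3, -4, -3).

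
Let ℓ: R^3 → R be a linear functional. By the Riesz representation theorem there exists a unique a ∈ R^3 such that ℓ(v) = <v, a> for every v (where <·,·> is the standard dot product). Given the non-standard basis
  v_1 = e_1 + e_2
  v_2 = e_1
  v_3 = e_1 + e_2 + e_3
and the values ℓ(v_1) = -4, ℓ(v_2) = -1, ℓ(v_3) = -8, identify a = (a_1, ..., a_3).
a = (-1, -3, -4)

Write a = (a_1, ..., a_3) in the standard basis. For each basis vector v_i, ℓ(v_i) = <v_i, a> is a linear equation in the a_j's. Collect the n equations into a matrix system V a = ℓ, where row i of V is v_i (expressed in the standard basis). Since V is invertible (lower-triangular with 1s on the diagonal, up to permutation), solve by back-substitution:
  V =
[[1, 1, 0],
 [1, 0, 0],
 [1, 1, 1]]
  V a = (-4, -1, -8)
Solving gives a = (-1, -3, -4).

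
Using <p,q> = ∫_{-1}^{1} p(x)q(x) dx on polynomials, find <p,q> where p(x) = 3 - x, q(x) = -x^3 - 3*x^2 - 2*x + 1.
<p,q> = 26/15

Expand the product: p(x)·q(x) = x^4 - 7*x^2 - 7*x + 3.
∫_{-1}^{1} of each monomial x^k gives [2/(k+1) if k even, 0 if k odd]. Integrating term-by-term (or equivalently evaluating the antiderivative F(x) = x^5/5 - 7*x^3/3 - 7*x^2/2 + 3*x at the endpoints):
  F(1) − F(−1) = -79/30 − (-131/30) = 26/15.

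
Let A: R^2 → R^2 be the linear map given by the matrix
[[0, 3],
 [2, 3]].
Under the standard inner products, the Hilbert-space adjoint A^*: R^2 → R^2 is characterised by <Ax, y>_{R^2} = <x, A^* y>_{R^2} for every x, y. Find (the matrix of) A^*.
A^* = A^T =
[[0, 2],
 [3, 3]]

For real matrices with standard dot products, the defining identity <Ax, y> = <x, A^* y> gives (Ax)^T y = x^T (A^*) y, i.e. x^T A^T y = x^T (A^*) y. Since this holds for all x, y, we must have A^* = A^T. Therefore
A^* =
[[0, 2],
 [3, 3]].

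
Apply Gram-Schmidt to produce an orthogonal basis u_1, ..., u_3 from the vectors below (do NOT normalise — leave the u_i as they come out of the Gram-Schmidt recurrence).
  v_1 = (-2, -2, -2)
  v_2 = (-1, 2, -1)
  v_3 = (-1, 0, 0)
Orthogonal basis:
  u_1 = (-2, -2, -2)
  u_2 = (-1, 2, -1)
  u_3 = (-1/2, 0, 1/2)

Apply the Gram-Schmidt recurrence
  u_1 = v_1
  u_i = v_i − Σ_{j<i} ((v_i · u_j) / (u_j · u_j)) · u_j.

Step by step this gives:
  u_1 = (-2, -2, -2)
  u_2 = (-1, 2, -1)
  u_3 = (-1/2, 0, 1/2)

Orthogonality check:
  u_2 · u_1 = 0 (should be 0)
  u_3 · u_1 = 0 (should be 0)
  u_3 · u_2 = 0 (should be 0)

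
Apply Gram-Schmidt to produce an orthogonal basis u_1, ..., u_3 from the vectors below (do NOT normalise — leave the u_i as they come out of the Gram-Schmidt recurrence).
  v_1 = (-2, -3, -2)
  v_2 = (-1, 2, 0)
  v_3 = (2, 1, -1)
Orthogonal basis:
  u_1 = (-2, -3, -2)
  u_2 = (-25/17, 22/17, -8/17)
  u_3 = (68/69, 34/69, -119/69)

Apply the Gram-Schmidt recurrence
  u_1 = v_1
  u_i = v_i − Σ_{j<i} ((v_i · u_j) / (u_j · u_j)) · u_j.

Step by step this gives:
  u_1 = (-2, -3, -2)
  u_2 = (-25/17, 22/17, -8/17)
  u_3 = (68/69, 34/69, -119/69)

Orthogonality check:
  u_2 · u_1 = 0 (should be 0)
  u_3 · u_1 = 0 (should be 0)
  u_3 · u_2 = 0 (should be 0)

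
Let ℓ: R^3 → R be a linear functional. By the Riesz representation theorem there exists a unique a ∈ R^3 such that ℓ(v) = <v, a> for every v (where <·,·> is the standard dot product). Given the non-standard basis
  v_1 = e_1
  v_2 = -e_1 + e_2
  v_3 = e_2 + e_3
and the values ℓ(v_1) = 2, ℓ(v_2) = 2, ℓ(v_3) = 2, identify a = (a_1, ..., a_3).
a = (2, 4, -2)

Write a = (a_1, ..., a_3) in the standard basis. For each basis vector v_i, ℓ(v_i) = <v_i, a> is a linear equation in the a_j's. Collect the n equations into a matrix system V a = ℓ, where row i of V is v_i (expressed in the standard basis). Since V is invertible (lower-triangular with 1s on the diagonal, up to permutation), solve by back-substitution:
  V =
[[1, 0, 0],
 [-1, 1, 0],
 [0, 1, 1]]
  V a = (2, 2, 2)
Solving gives a = (2, 4, -2).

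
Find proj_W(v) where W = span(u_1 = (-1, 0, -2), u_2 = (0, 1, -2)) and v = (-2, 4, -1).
proj_W(v) = (4/9, 14/9, -20/9)

Set up U = [u_1 | ... | u_2] ∈ R^(3×2). The projector onto W = col(U) is P = U (U^T U)^(-1) U^T.
Compute U^T U =
  [5, 4]
  [4, 5],
and U^T v = (4, 6).
Solve U^T U · c = U^T v for the coefficients: c = (-4/9, 14/9). The projection is proj_W(v) = U c.
Check: (v - proj_W(v)) · u_1 = 0  (should be 0).
Check: (v - proj_W(v)) · u_2 = 0  (should be 0).
Result: proj_W(v) = (4/9, 14/9, -20/9).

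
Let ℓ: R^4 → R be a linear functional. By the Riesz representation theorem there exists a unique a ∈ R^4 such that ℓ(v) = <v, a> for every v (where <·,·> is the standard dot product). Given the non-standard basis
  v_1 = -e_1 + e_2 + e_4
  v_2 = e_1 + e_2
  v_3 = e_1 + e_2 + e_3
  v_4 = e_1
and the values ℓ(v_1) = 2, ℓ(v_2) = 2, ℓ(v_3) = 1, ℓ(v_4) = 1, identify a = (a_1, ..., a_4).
a = (1, 1, -1, 2)

Write a = (a_1, ..., a_4) in the standard basis. For each basis vector v_i, ℓ(v_i) = <v_i, a> is a linear equation in the a_j's. Collect the n equations into a matrix system V a = ℓ, where row i of V is v_i (expressed in the standard basis). Since V is invertible (lower-triangular with 1s on the diagonal, up to permutation), solve by back-substitution:
  V =
[[-1, 1, 0, 1],
 [1, 1, 0, 0],
 [1, 1, 1, 0],
 [1, 0, 0, 0]]
  V a = (2, 2, 1, 1)
Solving gives a = (1, 1, -1, 2).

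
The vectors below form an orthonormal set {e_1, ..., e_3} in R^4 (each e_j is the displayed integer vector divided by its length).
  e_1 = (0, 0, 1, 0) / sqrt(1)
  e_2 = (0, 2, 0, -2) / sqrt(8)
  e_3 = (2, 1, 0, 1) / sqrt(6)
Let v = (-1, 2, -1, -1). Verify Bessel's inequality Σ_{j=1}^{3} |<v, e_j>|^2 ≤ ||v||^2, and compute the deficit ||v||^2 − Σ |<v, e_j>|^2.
Σ |<v, e_j>|^2 = 17/3; ||v||^2 = 7; deficit = 4/3

Write each e_j = u_j / sqrt(<u_j, u_j>) where u_j is the displayed integer vector. Then <v, e_j> = <v, u_j> / sqrt(<u_j, u_j>), so |<v, e_j>|^2 = <v, u_j>^2 / <u_j, u_j>.
Coefficients: <v, e_1> = -1/sqrt(1), <v, e_2> = 6/sqrt(8), <v, e_3> = -1/sqrt(6).
Square and sum: Σ |<v, e_j>|^2 = 17/3.
Compute ||v||^2 = v·v = 7.
Deficit = 7 − 17/3 = 4/3 ≥ 0, confirming Bessel's inequality. (The deficit equals ||v − Σ <v,e_j> e_j||^2, the squared distance from v to span{e_j}.)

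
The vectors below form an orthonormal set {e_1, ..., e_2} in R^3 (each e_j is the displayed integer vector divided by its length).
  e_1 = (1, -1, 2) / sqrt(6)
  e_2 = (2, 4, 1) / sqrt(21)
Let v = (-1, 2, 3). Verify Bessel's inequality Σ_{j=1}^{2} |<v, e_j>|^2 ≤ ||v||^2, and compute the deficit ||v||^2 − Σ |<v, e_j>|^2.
Σ |<v, e_j>|^2 = 75/14; ||v||^2 = 14; deficit = 121/14

Write each e_j = u_j / sqrt(<u_j, u_j>) where u_j is the displayed integer vector. Then <v, e_j> = <v, u_j> / sqrt(<u_j, u_j>), so |<v, e_j>|^2 = <v, u_j>^2 / <u_j, u_j>.
Coefficients: <v, e_1> = 3/sqrt(6), <v, e_2> = 9/sqrt(21).
Square and sum: Σ |<v, e_j>|^2 = 75/14.
Compute ||v||^2 = v·v = 14.
Deficit = 14 − 75/14 = 121/14 ≥ 0, confirming Bessel's inequality. (The deficit equals ||v − Σ <v,e_j> e_j||^2, the squared distance from v to span{e_j}.)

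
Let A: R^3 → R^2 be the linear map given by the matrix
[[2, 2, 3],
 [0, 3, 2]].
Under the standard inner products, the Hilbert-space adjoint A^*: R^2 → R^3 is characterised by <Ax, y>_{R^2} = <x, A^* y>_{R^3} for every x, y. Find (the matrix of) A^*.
A^* = A^T =
[[2, 0],
 [2, 3],
 [3, 2]]

For real matrices with standard dot products, the defining identity <Ax, y> = <x, A^* y> gives (Ax)^T y = x^T (A^*) y, i.e. x^T A^T y = x^T (A^*) y. Since this holds for all x, y, we must have A^* = A^T. Therefore
A^* =
[[2, 0],
 [2, 3],
 [3, 2]].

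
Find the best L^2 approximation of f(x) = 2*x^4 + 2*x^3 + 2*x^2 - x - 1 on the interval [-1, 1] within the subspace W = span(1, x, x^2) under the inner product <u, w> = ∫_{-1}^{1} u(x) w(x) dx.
g(x) = 26*x^2/7 + x/5 - 41/35

The best approximation g ∈ W is the orthogonal projection of f onto W. Writing g = a_0 + a_1 x + a_2 x^2, the coefficients solve the normal equations G · a = b where
  G_{ij} = <φ_i, φ_j> and b_i = <f, φ_i>, with φ_0 = 1, φ_1 = x, φ_2 = x^2.
G =
  [2, 0, 2/3]
  [0, 2/3, 0]
  [2/3, 0, 2/5],
b = (2/15, 2/15, 74/105).
Solving gives a_0 = -41/35, a_1 = 1/5, a_2 = 26/7, so
  g(x) = 26*x^2/7 + x/5 - 41/35.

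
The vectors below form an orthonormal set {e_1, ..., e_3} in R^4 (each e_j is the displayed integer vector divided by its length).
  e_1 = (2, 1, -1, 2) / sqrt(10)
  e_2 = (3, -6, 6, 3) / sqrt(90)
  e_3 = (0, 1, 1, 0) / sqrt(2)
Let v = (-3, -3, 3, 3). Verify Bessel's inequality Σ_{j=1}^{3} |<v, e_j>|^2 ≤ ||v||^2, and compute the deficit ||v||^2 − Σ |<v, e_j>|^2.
Σ |<v, e_j>|^2 = 18; ||v||^2 = 36; deficit = 18

Write each e_j = u_j / sqrt(<u_j, u_j>) where u_j is the displayed integer vector. Then <v, e_j> = <v, u_j> / sqrt(<u_j, u_j>), so |<v, e_j>|^2 = <v, u_j>^2 / <u_j, u_j>.
Coefficients: <v, e_1> = -6/sqrt(10), <v, e_2> = 36/sqrt(90), <v, e_3> = 0/sqrt(2).
Square and sum: Σ |<v, e_j>|^2 = 18.
Compute ||v||^2 = v·v = 36.
Deficit = 36 − 18 = 18 ≥ 0, confirming Bessel's inequality. (The deficit equals ||v − Σ <v,e_j> e_j||^2, the squared distance from v to span{e_j}.)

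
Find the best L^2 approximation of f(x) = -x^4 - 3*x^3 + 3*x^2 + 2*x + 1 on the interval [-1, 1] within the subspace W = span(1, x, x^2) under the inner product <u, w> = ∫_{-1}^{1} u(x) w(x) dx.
g(x) = 15*x^2/7 + x/5 + 38/35

The best approximation g ∈ W is the orthogonal projection of f onto W. Writing g = a_0 + a_1 x + a_2 x^2, the coefficients solve the normal equations G · a = b where
  G_{ij} = <φ_i, φ_j> and b_i = <f, φ_i>, with φ_0 = 1, φ_1 = x, φ_2 = x^2.
G =
  [2, 0, 2/3]
  [0, 2/3, 0]
  [2/3, 0, 2/5],
b = (18/5, 2/15, 166/105).
Solving gives a_0 = 38/35, a_1 = 1/5, a_2 = 15/7, so
  g(x) = 15*x^2/7 + x/5 + 38/35.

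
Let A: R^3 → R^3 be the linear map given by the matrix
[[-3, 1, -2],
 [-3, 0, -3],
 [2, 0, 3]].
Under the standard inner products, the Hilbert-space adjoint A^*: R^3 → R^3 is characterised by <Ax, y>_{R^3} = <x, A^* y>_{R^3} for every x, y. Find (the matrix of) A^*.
A^* = A^T =
[[-3, -3, 2],
 [1, 0, 0],
 [-2, -3, 3]]

For real matrices with standard dot products, the defining identity <Ax, y> = <x, A^* y> gives (Ax)^T y = x^T (A^*) y, i.e. x^T A^T y = x^T (A^*) y. Since this holds for all x, y, we must have A^* = A^T. Therefore
A^* =
[[-3, -3, 2],
 [1, 0, 0],
 [-2, -3, 3]].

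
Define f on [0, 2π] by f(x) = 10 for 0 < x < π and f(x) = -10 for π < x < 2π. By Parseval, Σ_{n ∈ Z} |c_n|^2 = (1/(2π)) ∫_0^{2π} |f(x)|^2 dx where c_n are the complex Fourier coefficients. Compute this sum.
Σ |c_n|^2 = 100

Parseval equates the L^2 energy of f (normalised by 1/(2π)) with the ℓ^2 sum of its Fourier coefficients: (1/(2π)) ∫_0^{2π} |f|^2 = Σ |c_n|^2.
Compute the left side: (1/(2π)) [∫_0^π 10^2 dx + ∫_π^{2π} (-10)^2 dx] = (1/(2π)) · (100π + 100π) = (100 + 100)/2 = 100.
So Σ_{n ∈ Z} |c_n|^2 = 100.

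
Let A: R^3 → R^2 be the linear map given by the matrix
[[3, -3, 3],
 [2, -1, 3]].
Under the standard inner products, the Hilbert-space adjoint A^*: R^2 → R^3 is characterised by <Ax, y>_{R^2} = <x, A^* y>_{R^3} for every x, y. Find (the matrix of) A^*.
A^* = A^T =
[[3, 2],
 [-3, -1],
 [3, 3]]

For real matrices with standard dot products, the defining identity <Ax, y> = <x, A^* y> gives (Ax)^T y = x^T (A^*) y, i.e. x^T A^T y = x^T (A^*) y. Since this holds for all x, y, we must have A^* = A^T. Therefore
A^* =
[[3, 2],
 [-3, -1],
 [3, 3]].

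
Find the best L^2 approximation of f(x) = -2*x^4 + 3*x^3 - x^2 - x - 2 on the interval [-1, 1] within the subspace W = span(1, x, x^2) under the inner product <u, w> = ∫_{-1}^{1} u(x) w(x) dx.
g(x) = -19*x^2/7 + 4*x/5 - 64/35

The best approximation g ∈ W is the orthogonal projection of f onto W. Writing g = a_0 + a_1 x + a_2 x^2, the coefficients solve the normal equations G · a = b where
  G_{ij} = <φ_i, φ_j> and b_i = <f, φ_i>, with φ_0 = 1, φ_1 = x, φ_2 = x^2.
G =
  [2, 0, 2/3]
  [0, 2/3, 0]
  [2/3, 0, 2/5],
b = (-82/15, 8/15, -242/105).
Solving gives a_0 = -64/35, a_1 = 4/5, a_2 = -19/7, so
  g(x) = -19*x^2/7 + 4*x/5 - 64/35.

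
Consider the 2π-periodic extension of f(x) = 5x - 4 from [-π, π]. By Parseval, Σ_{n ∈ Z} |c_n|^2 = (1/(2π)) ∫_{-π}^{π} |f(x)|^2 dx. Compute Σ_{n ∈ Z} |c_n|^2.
Σ |c_n|^2 = 25π^2/3 + 16

Expand and integrate term by term over [-π, π]:
  ∫ (5x)^2 dx = 25·(2π^3/3); ∫ 2·5·(-4)·x dx = 0 (odd integrand); ∫ (-4)^2 dx = 16·2π.
So (1/(2π)) ∫_{-π}^{π} (5x - 4)^2 dx = 25π^2/3 + 16 = 25π^2/3 + 16.
Parseval ⇒ Σ |c_n|^2 = 25π^2/3 + 16.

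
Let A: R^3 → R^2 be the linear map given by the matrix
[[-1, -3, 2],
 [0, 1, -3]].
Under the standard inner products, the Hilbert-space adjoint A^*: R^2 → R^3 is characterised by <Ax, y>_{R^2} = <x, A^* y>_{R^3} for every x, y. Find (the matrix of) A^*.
A^* = A^T =
[[-1, 0],
 [-3, 1],
 [2, -3]]

For real matrices with standard dot products, the defining identity <Ax, y> = <x, A^* y> gives (Ax)^T y = x^T (A^*) y, i.e. x^T A^T y = x^T (A^*) y. Since this holds for all x, y, we must have A^* = A^T. Therefore
A^* =
[[-1, 0],
 [-3, 1],
 [2, -3]].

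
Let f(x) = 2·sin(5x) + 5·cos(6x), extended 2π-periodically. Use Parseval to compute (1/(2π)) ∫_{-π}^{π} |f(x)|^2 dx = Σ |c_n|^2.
Σ |c_n|^2 = 29/2

Expand |f|^2 and use orthogonality of {sin(nx), cos(mx)} on [-π, π]:
  ∫_{-π}^{π} sin(nx)^2 dx = π, ∫ cos(mx)^2 dx = π, and cross terms integrate to 0.
So ∫_{-π}^{π} f(x)^2 dx = 2^2 · π + 5^2 · π = (4 + 25)π.
Divide by 2π: (4 + 25)/2 = 29/2.
By Parseval, this equals Σ |c_n|^2.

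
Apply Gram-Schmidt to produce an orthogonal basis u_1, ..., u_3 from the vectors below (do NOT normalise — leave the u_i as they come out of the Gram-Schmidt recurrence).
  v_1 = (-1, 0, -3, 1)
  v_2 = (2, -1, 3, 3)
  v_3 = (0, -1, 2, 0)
Orthogonal basis:
  u_1 = (-1, 0, -3, 1)
  u_2 = (14/11, -1, 9/11, 41/11)
  u_3 = (-20/27, -160/189, 5/21, -5/189)

Apply the Gram-Schmidt recurrence
  u_1 = v_1
  u_i = v_i − Σ_{j<i} ((v_i · u_j) / (u_j · u_j)) · u_j.

Step by step this gives:
  u_1 = (-1, 0, -3, 1)
  u_2 = (14/11, -1, 9/11, 41/11)
  u_3 = (-20/27, -160/189, 5/21, -5/189)

Orthogonality check:
  u_2 · u_1 = 0 (should be 0)
  u_3 · u_1 = 0 (should be 0)
  u_3 · u_2 = 0 (should be 0)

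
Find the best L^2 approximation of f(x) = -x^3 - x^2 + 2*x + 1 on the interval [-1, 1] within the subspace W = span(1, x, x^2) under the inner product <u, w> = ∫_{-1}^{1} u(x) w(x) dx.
g(x) = -x^2 + 7*x/5 + 1

The best approximation g ∈ W is the orthogonal projection of f onto W. Writing g = a_0 + a_1 x + a_2 x^2, the coefficients solve the normal equations G · a = b where
  G_{ij} = <φ_i, φ_j> and b_i = <f, φ_i>, with φ_0 = 1, φ_1 = x, φ_2 = x^2.
G =
  [2, 0, 2/3]
  [0, 2/3, 0]
  [2/3, 0, 2/5],
b = (4/3, 14/15, 4/15).
Solving gives a_0 = 1, a_1 = 7/5, a_2 = -1, so
  g(x) = -x^2 + 7*x/5 + 1.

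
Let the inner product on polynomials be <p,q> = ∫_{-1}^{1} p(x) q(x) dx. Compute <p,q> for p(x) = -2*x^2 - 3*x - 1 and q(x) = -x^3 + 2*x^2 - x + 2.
<p,q> = -32/5

Expand the product: p(x)·q(x) = 2*x^5 - x^4 - 3*x^3 - 3*x^2 - 5*x - 2.
∫_{-1}^{1} of each monomial x^k gives [2/(k+1) if k even, 0 if k odd]. Integrating term-by-term (or equivalently evaluating the antiderivative F(x) = x^6/3 - x^5/5 - 3*x^4/4 - x^3 - 5*x^2/2 - 2*x at the endpoints):
  F(1) − F(−1) = -367/60 − (17/60) = -32/5.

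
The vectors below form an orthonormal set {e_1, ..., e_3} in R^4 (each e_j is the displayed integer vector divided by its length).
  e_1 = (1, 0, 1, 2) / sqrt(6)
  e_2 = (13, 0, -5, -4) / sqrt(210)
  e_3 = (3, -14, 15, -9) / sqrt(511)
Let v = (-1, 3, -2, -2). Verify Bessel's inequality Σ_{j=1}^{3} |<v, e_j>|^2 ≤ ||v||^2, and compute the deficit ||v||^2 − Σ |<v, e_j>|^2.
Σ |<v, e_j>|^2 = 1069/73; ||v||^2 = 18; deficit = 245/73

Write each e_j = u_j / sqrt(<u_j, u_j>) where u_j is the displayed integer vector. Then <v, e_j> = <v, u_j> / sqrt(<u_j, u_j>), so |<v, e_j>|^2 = <v, u_j>^2 / <u_j, u_j>.
Coefficients: <v, e_1> = -7/sqrt(6), <v, e_2> = 5/sqrt(210), <v, e_3> = -57/sqrt(511).
Square and sum: Σ |<v, e_j>|^2 = 1069/73.
Compute ||v||^2 = v·v = 18.
Deficit = 18 − 1069/73 = 245/73 ≥ 0, confirming Bessel's inequality. (The deficit equals ||v − Σ <v,e_j> e_j||^2, the squared distance from v to span{e_j}.)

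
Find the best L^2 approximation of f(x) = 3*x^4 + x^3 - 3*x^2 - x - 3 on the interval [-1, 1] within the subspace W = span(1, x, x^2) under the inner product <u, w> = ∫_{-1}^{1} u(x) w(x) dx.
g(x) = -3*x^2/7 - 2*x/5 - 114/35

The best approximation g ∈ W is the orthogonal projection of f onto W. Writing g = a_0 + a_1 x + a_2 x^2, the coefficients solve the normal equations G · a = b where
  G_{ij} = <φ_i, φ_j> and b_i = <f, φ_i>, with φ_0 = 1, φ_1 = x, φ_2 = x^2.
G =
  [2, 0, 2/3]
  [0, 2/3, 0]
  [2/3, 0, 2/5],
b = (-34/5, -4/15, -82/35).
Solving gives a_0 = -114/35, a_1 = -2/5, a_2 = -3/7, so
  g(x) = -3*x^2/7 - 2*x/5 - 114/35.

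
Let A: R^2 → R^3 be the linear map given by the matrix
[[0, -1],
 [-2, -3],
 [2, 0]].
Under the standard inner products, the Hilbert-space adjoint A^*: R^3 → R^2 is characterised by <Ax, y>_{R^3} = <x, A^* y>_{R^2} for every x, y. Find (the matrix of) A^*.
A^* = A^T =
[[0, -2, 2],
 [-1, -3, 0]]

For real matrices with standard dot products, the defining identity <Ax, y> = <x, A^* y> gives (Ax)^T y = x^T (A^*) y, i.e. x^T A^T y = x^T (A^*) y. Since this holds for all x, y, we must have A^* = A^T. Therefore
A^* =
[[0, -2, 2],
 [-1, -3, 0]].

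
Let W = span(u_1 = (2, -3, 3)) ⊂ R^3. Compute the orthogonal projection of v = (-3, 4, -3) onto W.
proj_W(v) = (-27/11, 81/22, -81/22)

Set up U = [u_1 | ... | u_1] ∈ R^(3×1). The projector onto W = col(U) is P = U (U^T U)^(-1) U^T.
Compute U^T U =
  [22],
and U^T v = (-27).
Solve U^T U · c = U^T v for the coefficients: c = (-27/22). The projection is proj_W(v) = U c.
Check: (v - proj_W(v)) · u_1 = 0  (should be 0).
Result: proj_W(v) = (-27/11, 81/22, -81/22).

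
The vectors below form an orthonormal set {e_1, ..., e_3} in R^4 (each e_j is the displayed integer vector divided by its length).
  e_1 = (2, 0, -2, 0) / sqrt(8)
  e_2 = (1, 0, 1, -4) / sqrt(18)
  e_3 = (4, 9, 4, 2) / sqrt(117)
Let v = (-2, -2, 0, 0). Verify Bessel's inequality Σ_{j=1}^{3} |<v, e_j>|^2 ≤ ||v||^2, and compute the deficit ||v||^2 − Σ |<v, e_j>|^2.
Σ |<v, e_j>|^2 = 8; ||v||^2 = 8; deficit = 0

Write each e_j = u_j / sqrt(<u_j, u_j>) where u_j is the displayed integer vector. Then <v, e_j> = <v, u_j> / sqrt(<u_j, u_j>), so |<v, e_j>|^2 = <v, u_j>^2 / <u_j, u_j>.
Coefficients: <v, e_1> = -4/sqrt(8), <v, e_2> = -2/sqrt(18), <v, e_3> = -26/sqrt(117).
Square and sum: Σ |<v, e_j>|^2 = 8.
Compute ||v||^2 = v·v = 8.
Deficit = 8 − 8 = 0 ≥ 0, confirming Bessel's inequality. (The deficit equals ||v − Σ <v,e_j> e_j||^2, the squared distance from v to span{e_j}.)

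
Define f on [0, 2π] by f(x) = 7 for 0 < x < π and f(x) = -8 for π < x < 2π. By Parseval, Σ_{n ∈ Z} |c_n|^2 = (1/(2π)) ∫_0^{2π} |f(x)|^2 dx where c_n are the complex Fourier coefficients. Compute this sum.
Σ |c_n|^2 = 113/2

Parseval equates the L^2 energy of f (normalised by 1/(2π)) with the ℓ^2 sum of its Fourier coefficients: (1/(2π)) ∫_0^{2π} |f|^2 = Σ |c_n|^2.
Compute the left side: (1/(2π)) [∫_0^π 7^2 dx + ∫_π^{2π} (-8)^2 dx] = (1/(2π)) · (49π + 64π) = (49 + 64)/2 = 113/2.
So Σ_{n ∈ Z} |c_n|^2 = 113/2.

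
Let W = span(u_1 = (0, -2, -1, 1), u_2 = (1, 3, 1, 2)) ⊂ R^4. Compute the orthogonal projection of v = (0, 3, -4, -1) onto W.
proj_W(v) = (3/65, 69/65, 33/65, -24/65)

Set up U = [u_1 | ... | u_2] ∈ R^(4×2). The projector onto W = col(U) is P = U (U^T U)^(-1) U^T.
Compute U^T U =
  [6, -5]
  [-5, 15],
and U^T v = (-3, 3).
Solve U^T U · c = U^T v for the coefficients: c = (-6/13, 3/65). The projection is proj_W(v) = U c.
Check: (v - proj_W(v)) · u_1 = 0  (should be 0).
Check: (v - proj_W(v)) · u_2 = 0  (should be 0).
Result: proj_W(v) = (3/65, 69/65, 33/65, -24/65).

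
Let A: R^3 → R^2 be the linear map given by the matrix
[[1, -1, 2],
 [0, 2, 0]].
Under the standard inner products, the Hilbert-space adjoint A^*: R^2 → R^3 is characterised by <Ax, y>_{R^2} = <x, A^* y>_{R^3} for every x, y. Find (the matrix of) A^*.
A^* = A^T =
[[1, 0],
 [-1, 2],
 [2, 0]]

For real matrices with standard dot products, the defining identity <Ax, y> = <x, A^* y> gives (Ax)^T y = x^T (A^*) y, i.e. x^T A^T y = x^T (A^*) y. Since this holds for all x, y, we must have A^* = A^T. Therefore
A^* =
[[1, 0],
 [-1, 2],
 [2, 0]].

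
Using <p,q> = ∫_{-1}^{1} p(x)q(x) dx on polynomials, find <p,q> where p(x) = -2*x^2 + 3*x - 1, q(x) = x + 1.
<p,q> = -4/3

Expand the product: p(x)·q(x) = -2*x^3 + x^2 + 2*x - 1.
∫_{-1}^{1} of each monomial x^k gives [2/(k+1) if k even, 0 if k odd]. Integrating term-by-term (or equivalently evaluating the antiderivative F(x) = -x^4/2 + x^3/3 + x^2 - x at the endpoints):
  F(1) − F(−1) = -1/6 − (7/6) = -4/3.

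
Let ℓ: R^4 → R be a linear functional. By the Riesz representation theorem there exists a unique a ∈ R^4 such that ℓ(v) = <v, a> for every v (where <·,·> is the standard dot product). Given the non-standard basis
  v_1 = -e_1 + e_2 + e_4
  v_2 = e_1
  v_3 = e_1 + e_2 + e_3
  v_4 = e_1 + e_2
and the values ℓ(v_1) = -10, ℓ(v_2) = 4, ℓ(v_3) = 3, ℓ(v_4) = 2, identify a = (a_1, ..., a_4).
a = (4, -2, 1, -4)

Write a = (a_1, ..., a_4) in the standard basis. For each basis vector v_i, ℓ(v_i) = <v_i, a> is a linear equation in the a_j's. Collect the n equations into a matrix system V a = ℓ, where row i of V is v_i (expressed in the standard basis). Since V is invertible (lower-triangular with 1s on the diagonal, up to permutation), solve by back-substitution:
  V =
[[-1, 1, 0, 1],
 [1, 0, 0, 0],
 [1, 1, 1, 0],
 [1, 1, 0, 0]]
  V a = (-10, 4, 3, 2)
Solving gives a = (4, -2, 1, -4).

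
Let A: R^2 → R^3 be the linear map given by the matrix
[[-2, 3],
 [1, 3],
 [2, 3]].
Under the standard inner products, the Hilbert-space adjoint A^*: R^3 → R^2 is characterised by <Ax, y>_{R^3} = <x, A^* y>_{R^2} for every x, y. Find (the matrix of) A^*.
A^* = A^T =
[[-2, 1, 2],
 [3, 3, 3]]

For real matrices with standard dot products, the defining identity <Ax, y> = <x, A^* y> gives (Ax)^T y = x^T (A^*) y, i.e. x^T A^T y = x^T (A^*) y. Since this holds for all x, y, we must have A^* = A^T. Therefore
A^* =
[[-2, 1, 2],
 [3, 3, 3]].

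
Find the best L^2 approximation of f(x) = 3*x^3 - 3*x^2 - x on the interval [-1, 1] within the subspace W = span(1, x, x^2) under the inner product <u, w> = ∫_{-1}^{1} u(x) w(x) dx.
g(x) = -3*x^2 + 4*x/5

The best approximation g ∈ W is the orthogonal projection of f onto W. Writing g = a_0 + a_1 x + a_2 x^2, the coefficients solve the normal equations G · a = b where
  G_{ij} = <φ_i, φ_j> and b_i = <f, φ_i>, with φ_0 = 1, φ_1 = x, φ_2 = x^2.
G =
  [2, 0, 2/3]
  [0, 2/3, 0]
  [2/3, 0, 2/5],
b = (-2, 8/15, -6/5).
Solving gives a_0 = 0, a_1 = 4/5, a_2 = -3, so
  g(x) = -3*x^2 + 4*x/5.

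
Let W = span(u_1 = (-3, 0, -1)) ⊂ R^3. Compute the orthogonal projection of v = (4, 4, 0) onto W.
proj_W(v) = (18/5, 0, 6/5)

Set up U = [u_1 | ... | u_1] ∈ R^(3×1). The projector onto W = col(U) is P = U (U^T U)^(-1) U^T.
Compute U^T U =
  [10],
and U^T v = (-12).
Solve U^T U · c = U^T v for the coefficients: c = (-6/5). The projection is proj_W(v) = U c.
Check: (v - proj_W(v)) · u_1 = 0  (should be 0).
Result: proj_W(v) = (18/5, 0, 6/5).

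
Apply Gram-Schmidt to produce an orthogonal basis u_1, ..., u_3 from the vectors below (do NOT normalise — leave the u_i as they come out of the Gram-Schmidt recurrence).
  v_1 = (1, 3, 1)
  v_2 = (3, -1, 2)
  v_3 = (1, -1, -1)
Orthogonal basis:
  u_1 = (1, 3, 1)
  u_2 = (31/11, -17/11, 20/11)
  u_3 = (56/75, 8/75, -16/15)

Apply the Gram-Schmidt recurrence
  u_1 = v_1
  u_i = v_i − Σ_{j<i} ((v_i · u_j) / (u_j · u_j)) · u_j.

Step by step this gives:
  u_1 = (1, 3, 1)
  u_2 = (31/11, -17/11, 20/11)
  u_3 = (56/75, 8/75, -16/15)

Orthogonality check:
  u_2 · u_1 = 0 (should be 0)
  u_3 · u_1 = 0 (should be 0)
  u_3 · u_2 = 0 (should be 0)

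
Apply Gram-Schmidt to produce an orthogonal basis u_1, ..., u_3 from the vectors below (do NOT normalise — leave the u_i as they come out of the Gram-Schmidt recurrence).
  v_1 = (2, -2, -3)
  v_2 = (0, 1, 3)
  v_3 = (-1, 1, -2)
Orthogonal basis:
  u_1 = (2, -2, -3)
  u_2 = (22/17, -5/17, 18/17)
  u_3 = (3/7, 6/7, -2/7)

Apply the Gram-Schmidt recurrence
  u_1 = v_1
  u_i = v_i − Σ_{j<i} ((v_i · u_j) / (u_j · u_j)) · u_j.

Step by step this gives:
  u_1 = (2, -2, -3)
  u_2 = (22/17, -5/17, 18/17)
  u_3 = (3/7, 6/7, -2/7)

Orthogonality check:
  u_2 · u_1 = 0 (should be 0)
  u_3 · u_1 = 0 (should be 0)
  u_3 · u_2 = 0 (should be 0)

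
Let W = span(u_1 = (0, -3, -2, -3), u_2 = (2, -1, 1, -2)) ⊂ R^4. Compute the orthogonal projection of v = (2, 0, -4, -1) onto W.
proj_W(v) = (-22/57, -85/57, -25/19, -74/57)

Set up U = [u_1 | ... | u_2] ∈ R^(4×2). The projector onto W = col(U) is P = U (U^T U)^(-1) U^T.
Compute U^T U =
  [22, 7]
  [7, 10],
and U^T v = (11, 2).
Solve U^T U · c = U^T v for the coefficients: c = (32/57, -11/57). The projection is proj_W(v) = U c.
Check: (v - proj_W(v)) · u_1 = 0  (should be 0).
Check: (v - proj_W(v)) · u_2 = 0  (should be 0).
Result: proj_W(v) = (-22/57, -85/57, -25/19, -74/57).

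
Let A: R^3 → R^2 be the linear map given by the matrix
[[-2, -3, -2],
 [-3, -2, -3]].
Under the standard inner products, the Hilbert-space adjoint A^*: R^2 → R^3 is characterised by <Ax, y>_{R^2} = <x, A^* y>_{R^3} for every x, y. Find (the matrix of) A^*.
A^* = A^T =
[[-2, -3],
 [-3, -2],
 [-2, -3]]

For real matrices with standard dot products, the defining identity <Ax, y> = <x, A^* y> gives (Ax)^T y = x^T (A^*) y, i.e. x^T A^T y = x^T (A^*) y. Since this holds for all x, y, we must have A^* = A^T. Therefore
A^* =
[[-2, -3],
 [-3, -2],
 [-2, -3]].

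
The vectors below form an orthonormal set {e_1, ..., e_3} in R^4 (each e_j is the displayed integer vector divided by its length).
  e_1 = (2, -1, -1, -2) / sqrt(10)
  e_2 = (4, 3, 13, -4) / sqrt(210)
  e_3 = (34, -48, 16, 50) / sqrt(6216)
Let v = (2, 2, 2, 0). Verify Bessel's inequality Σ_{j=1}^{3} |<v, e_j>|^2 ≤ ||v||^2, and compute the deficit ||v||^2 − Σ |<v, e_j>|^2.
Σ |<v, e_j>|^2 = 282/37; ||v||^2 = 12; deficit = 162/37

Write each e_j = u_j / sqrt(<u_j, u_j>) where u_j is the displayed integer vector. Then <v, e_j> = <v, u_j> / sqrt(<u_j, u_j>), so |<v, e_j>|^2 = <v, u_j>^2 / <u_j, u_j>.
Coefficients: <v, e_1> = 0/sqrt(10), <v, e_2> = 40/sqrt(210), <v, e_3> = 4/sqrt(6216).
Square and sum: Σ |<v, e_j>|^2 = 282/37.
Compute ||v||^2 = v·v = 12.
Deficit = 12 − 282/37 = 162/37 ≥ 0, confirming Bessel's inequality. (The deficit equals ||v − Σ <v,e_j> e_j||^2, the squared distance from v to span{e_j}.)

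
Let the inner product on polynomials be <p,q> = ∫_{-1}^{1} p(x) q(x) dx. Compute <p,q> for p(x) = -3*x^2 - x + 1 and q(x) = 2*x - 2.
<p,q> = -4/3

Expand the product: p(x)·q(x) = -6*x^3 + 4*x^2 + 4*x - 2.
∫_{-1}^{1} of each monomial x^k gives [2/(k+1) if k even, 0 if k odd]. Integrating term-by-term (or equivalently evaluating the antiderivative F(x) = -3*x^4/2 + 4*x^3/3 + 2*x^2 - 2*x at the endpoints):
  F(1) − F(−1) = -1/6 − (7/6) = -4/3.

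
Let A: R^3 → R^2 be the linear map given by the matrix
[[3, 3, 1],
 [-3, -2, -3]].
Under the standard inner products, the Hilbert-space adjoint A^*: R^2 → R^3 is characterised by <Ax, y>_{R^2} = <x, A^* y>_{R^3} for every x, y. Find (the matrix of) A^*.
A^* = A^T =
[[3, -3],
 [3, -2],
 [1, -3]]

For real matrices with standard dot products, the defining identity <Ax, y> = <x, A^* y> gives (Ax)^T y = x^T (A^*) y, i.e. x^T A^T y = x^T (A^*) y. Since this holds for all x, y, we must have A^* = A^T. Therefore
A^* =
[[3, -3],
 [3, -2],
 [1, -3]].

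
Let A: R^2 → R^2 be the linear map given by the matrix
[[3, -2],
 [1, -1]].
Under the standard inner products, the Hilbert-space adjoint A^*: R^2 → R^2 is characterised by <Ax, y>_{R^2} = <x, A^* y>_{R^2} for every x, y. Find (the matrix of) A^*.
A^* = A^T =
[[3, 1],
 [-2, -1]]

For real matrices with standard dot products, the defining identity <Ax, y> = <x, A^* y> gives (Ax)^T y = x^T (A^*) y, i.e. x^T A^T y = x^T (A^*) y. Since this holds for all x, y, we must have A^* = A^T. Therefore
A^* =
[[3, 1],
 [-2, -1]].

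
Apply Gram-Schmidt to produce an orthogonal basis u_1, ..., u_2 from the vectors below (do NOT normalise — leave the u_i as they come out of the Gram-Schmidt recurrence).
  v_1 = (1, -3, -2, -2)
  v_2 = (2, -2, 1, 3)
Orthogonal basis:
  u_1 = (1, -3, -2, -2)
  u_2 = (2, -2, 1, 3)

Apply the Gram-Schmidt recurrence
  u_1 = v_1
  u_i = v_i − Σ_{j<i} ((v_i · u_j) / (u_j · u_j)) · u_j.

Step by step this gives:
  u_1 = (1, -3, -2, -2)
  u_2 = (2, -2, 1, 3)

Orthogonality check:
  u_2 · u_1 = 0 (should be 0)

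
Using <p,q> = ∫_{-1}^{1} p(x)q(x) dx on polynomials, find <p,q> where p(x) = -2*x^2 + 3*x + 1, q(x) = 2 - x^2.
<p,q> = 22/15

Expand the product: p(x)·q(x) = 2*x^4 - 3*x^3 - 5*x^2 + 6*x + 2.
∫_{-1}^{1} of each monomial x^k gives [2/(k+1) if k even, 0 if k odd]. Integrating term-by-term (or equivalently evaluating the antiderivative F(x) = 2*x^5/5 - 3*x^4/4 - 5*x^3/3 + 3*x^2 + 2*x at the endpoints):
  F(1) − F(−1) = 179/60 − (91/60) = 22/15.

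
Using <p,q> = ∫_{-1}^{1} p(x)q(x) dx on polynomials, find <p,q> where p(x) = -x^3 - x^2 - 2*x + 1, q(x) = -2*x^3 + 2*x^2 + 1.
<p,q> = 424/105

Expand the product: p(x)·q(x) = 2*x^6 + 2*x^4 - 7*x^3 + x^2 - 2*x + 1.
∫_{-1}^{1} of each monomial x^k gives [2/(k+1) if k even, 0 if k odd]. Integrating term-by-term (or equivalently evaluating the antiderivative F(x) = 2*x^7/7 + 2*x^5/5 - 7*x^4/4 + x^3/3 - x^2 + x at the endpoints):
  F(1) − F(−1) = -307/420 − (-2003/420) = 424/105.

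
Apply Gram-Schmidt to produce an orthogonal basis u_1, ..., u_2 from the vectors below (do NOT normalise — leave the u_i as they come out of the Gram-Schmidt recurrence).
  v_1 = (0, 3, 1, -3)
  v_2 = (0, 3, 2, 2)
Orthogonal basis:
  u_1 = (0, 3, 1, -3)
  u_2 = (0, 42/19, 33/19, 53/19)

Apply the Gram-Schmidt recurrence
  u_1 = v_1
  u_i = v_i − Σ_{j<i} ((v_i · u_j) / (u_j · u_j)) · u_j.

Step by step this gives:
  u_1 = (0, 3, 1, -3)
  u_2 = (0, 42/19, 33/19, 53/19)

Orthogonality check:
  u_2 · u_1 = 0 (should be 0)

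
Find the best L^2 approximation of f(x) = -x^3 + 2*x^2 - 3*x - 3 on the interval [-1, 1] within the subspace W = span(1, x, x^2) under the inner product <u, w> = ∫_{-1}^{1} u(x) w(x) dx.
g(x) = 2*x^2 - 18*x/5 - 3

The best approximation g ∈ W is the orthogonal projection of f onto W. Writing g = a_0 + a_1 x + a_2 x^2, the coefficients solve the normal equations G · a = b where
  G_{ij} = <φ_i, φ_j> and b_i = <f, φ_i>, with φ_0 = 1, φ_1 = x, φ_2 = x^2.
G =
  [2, 0, 2/3]
  [0, 2/3, 0]
  [2/3, 0, 2/5],
b = (-14/3, -12/5, -6/5).
Solving gives a_0 = -3, a_1 = -18/5, a_2 = 2, so
  g(x) = 2*x^2 - 18*x/5 - 3.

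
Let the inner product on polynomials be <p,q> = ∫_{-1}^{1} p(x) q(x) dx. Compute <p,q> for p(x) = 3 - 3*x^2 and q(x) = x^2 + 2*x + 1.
<p,q> = 24/5

Expand the product: p(x)·q(x) = -3*x^4 - 6*x^3 + 6*x + 3.
∫_{-1}^{1} of each monomial x^k gives [2/(k+1) if k even, 0 if k odd]. Integrating term-by-term (or equivalently evaluating the antiderivative F(x) = -3*x^5/5 - 3*x^4/2 + 3*x^2 + 3*x at the endpoints):
  F(1) − F(−1) = 39/10 − (-9/10) = 24/5.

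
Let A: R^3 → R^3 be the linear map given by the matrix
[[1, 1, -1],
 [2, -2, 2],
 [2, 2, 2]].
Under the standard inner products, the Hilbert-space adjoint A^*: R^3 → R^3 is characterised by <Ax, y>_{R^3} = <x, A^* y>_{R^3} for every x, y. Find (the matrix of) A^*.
A^* = A^T =
[[1, 2, 2],
 [1, -2, 2],
 [-1, 2, 2]]

For real matrices with standard dot products, the defining identity <Ax, y> = <x, A^* y> gives (Ax)^T y = x^T (A^*) y, i.e. x^T A^T y = x^T (A^*) y. Since this holds for all x, y, we must have A^* = A^T. Therefore
A^* =
[[1, 2, 2],
 [1, -2, 2],
 [-1, 2, 2]].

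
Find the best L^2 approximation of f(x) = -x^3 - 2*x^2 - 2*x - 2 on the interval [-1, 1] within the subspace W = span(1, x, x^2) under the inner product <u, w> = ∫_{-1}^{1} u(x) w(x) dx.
g(x) = -2*x^2 - 13*x/5 - 2

The best approximation g ∈ W is the orthogonal projection of f onto W. Writing g = a_0 + a_1 x + a_2 x^2, the coefficients solve the normal equations G · a = b where
  G_{ij} = <φ_i, φ_j> and b_i = <f, φ_i>, with φ_0 = 1, φ_1 = x, φ_2 = x^2.
G =
  [2, 0, 2/3]
  [0, 2/3, 0]
  [2/3, 0, 2/5],
b = (-16/3, -26/15, -32/15).
Solving gives a_0 = -2, a_1 = -13/5, a_2 = -2, so
  g(x) = -2*x^2 - 13*x/5 - 2.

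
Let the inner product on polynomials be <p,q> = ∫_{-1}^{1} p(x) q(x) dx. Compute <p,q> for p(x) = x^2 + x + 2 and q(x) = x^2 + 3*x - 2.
<p,q> = -28/5

Expand the product: p(x)·q(x) = x^4 + 4*x^3 + 3*x^2 + 4*x - 4.
∫_{-1}^{1} of each monomial x^k gives [2/(k+1) if k even, 0 if k odd]. Integrating term-by-term (or equivalently evaluating the antiderivative F(x) = x^5/5 + x^4 + x^3 + 2*x^2 - 4*x at the endpoints):
  F(1) − F(−1) = 1/5 − (29/5) = -28/5.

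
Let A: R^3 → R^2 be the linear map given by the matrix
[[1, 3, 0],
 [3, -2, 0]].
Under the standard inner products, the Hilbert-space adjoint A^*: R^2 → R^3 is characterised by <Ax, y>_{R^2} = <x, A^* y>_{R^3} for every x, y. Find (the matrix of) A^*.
A^* = A^T =
[[1, 3],
 [3, -2],
 [0, 0]]

For real matrices with standard dot products, the defining identity <Ax, y> = <x, A^* y> gives (Ax)^T y = x^T (A^*) y, i.e. x^T A^T y = x^T (A^*) y. Since this holds for all x, y, we must have A^* = A^T. Therefore
A^* =
[[1, 3],
 [3, -2],
 [0, 0]].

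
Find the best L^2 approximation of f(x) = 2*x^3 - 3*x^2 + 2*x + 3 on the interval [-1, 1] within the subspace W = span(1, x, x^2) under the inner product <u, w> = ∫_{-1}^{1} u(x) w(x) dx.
g(x) = -3*x^2 + 16*x/5 + 3

The best approximation g ∈ W is the orthogonal projection of f onto W. Writing g = a_0 + a_1 x + a_2 x^2, the coefficients solve the normal equations G · a = b where
  G_{ij} = <φ_i, φ_j> and b_i = <f, φ_i>, with φ_0 = 1, φ_1 = x, φ_2 = x^2.
G =
  [2, 0, 2/3]
  [0, 2/3, 0]
  [2/3, 0, 2/5],
b = (4, 32/15, 4/5).
Solving gives a_0 = 3, a_1 = 16/5, a_2 = -3, so
  g(x) = -3*x^2 + 16*x/5 + 3.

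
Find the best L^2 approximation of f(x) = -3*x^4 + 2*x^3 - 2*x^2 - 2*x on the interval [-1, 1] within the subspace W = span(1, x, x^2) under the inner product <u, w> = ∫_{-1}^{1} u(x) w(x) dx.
g(x) = -32*x^2/7 - 4*x/5 + 9/35

The best approximation g ∈ W is the orthogonal projection of f onto W. Writing g = a_0 + a_1 x + a_2 x^2, the coefficients solve the normal equations G · a = b where
  G_{ij} = <φ_i, φ_j> and b_i = <f, φ_i>, with φ_0 = 1, φ_1 = x, φ_2 = x^2.
G =
  [2, 0, 2/3]
  [0, 2/3, 0]
  [2/3, 0, 2/5],
b = (-38/15, -8/15, -58/35).
Solving gives a_0 = 9/35, a_1 = -4/5, a_2 = -32/7, so
  g(x) = -32*x^2/7 - 4*x/5 + 9/35.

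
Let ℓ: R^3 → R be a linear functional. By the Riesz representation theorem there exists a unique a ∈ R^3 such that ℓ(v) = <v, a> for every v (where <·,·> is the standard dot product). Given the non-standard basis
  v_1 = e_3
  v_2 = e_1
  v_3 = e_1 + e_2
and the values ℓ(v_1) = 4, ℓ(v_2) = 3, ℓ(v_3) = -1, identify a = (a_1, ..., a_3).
a = (3, -4, 4)

Write a = (a_1, ..., a_3) in the standard basis. For each basis vector v_i, ℓ(v_i) = <v_i, a> is a linear equation in the a_j's. Collect the n equations into a matrix system V a = ℓ, where row i of V is v_i (expressed in the standard basis). Since V is invertible (lower-triangular with 1s on the diagonal, up to permutation), solve by back-substitution:
  V =
[[0, 0, 1],
 [1, 0, 0],
 [1, 1, 0]]
  V a = (4, 3, -1)
Solving gives a = (3, -4, 4).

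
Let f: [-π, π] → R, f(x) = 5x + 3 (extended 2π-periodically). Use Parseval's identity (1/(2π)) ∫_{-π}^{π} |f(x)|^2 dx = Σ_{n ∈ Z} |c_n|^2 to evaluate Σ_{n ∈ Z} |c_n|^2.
Σ |c_n|^2 = 25π^2/3 + 9

Expand and integrate term by term over [-π, π]:
  ∫ (5x)^2 dx = 25·(2π^3/3); ∫ 2·5·(3)·x dx = 0 (odd integrand); ∫ 3^2 dx = 9·2π.
So (1/(2π)) ∫_{-π}^{π} (5x + 3)^2 dx = 25π^2/3 + 9 = 25π^2/3 + 9.
Parseval ⇒ Σ |c_n|^2 = 25π^2/3 + 9.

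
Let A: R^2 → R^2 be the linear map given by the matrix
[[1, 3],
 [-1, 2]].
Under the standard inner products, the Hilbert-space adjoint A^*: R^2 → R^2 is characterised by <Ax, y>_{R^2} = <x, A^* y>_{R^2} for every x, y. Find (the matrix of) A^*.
A^* = A^T =
[[1, -1],
 [3, 2]]

For real matrices with standard dot products, the defining identity <Ax, y> = <x, A^* y> gives (Ax)^T y = x^T (A^*) y, i.e. x^T A^T y = x^T (A^*) y. Since this holds for all x, y, we must have A^* = A^T. Therefore
A^* =
[[1, -1],
 [3, 2]].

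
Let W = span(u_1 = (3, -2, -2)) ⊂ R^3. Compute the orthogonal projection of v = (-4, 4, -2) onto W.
proj_W(v) = (-48/17, 32/17, 32/17)

Set up U = [u_1 | ... | u_1] ∈ R^(3×1). The projector onto W = col(U) is P = U (U^T U)^(-1) U^T.
Compute U^T U =
  [17],
and U^T v = (-16).
Solve U^T U · c = U^T v for the coefficients: c = (-16/17). The projection is proj_W(v) = U c.
Check: (v - proj_W(v)) · u_1 = 0  (should be 0).
Result: proj_W(v) = (-48/17, 32/17, 32/17).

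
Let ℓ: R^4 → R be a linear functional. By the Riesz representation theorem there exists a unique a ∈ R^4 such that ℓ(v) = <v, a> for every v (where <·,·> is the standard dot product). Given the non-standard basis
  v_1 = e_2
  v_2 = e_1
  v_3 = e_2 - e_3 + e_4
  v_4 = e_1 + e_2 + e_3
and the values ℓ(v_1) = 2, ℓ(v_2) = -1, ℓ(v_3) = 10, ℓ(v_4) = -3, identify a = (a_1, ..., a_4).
a = (-1, 2, -4, 4)

Write a = (a_1, ..., a_4) in the standard basis. For each basis vector v_i, ℓ(v_i) = <v_i, a> is a linear equation in the a_j's. Collect the n equations into a matrix system V a = ℓ, where row i of V is v_i (expressed in the standard basis). Since V is invertible (lower-triangular with 1s on the diagonal, up to permutation), solve by back-substitution:
  V =
[[0, 1, 0, 0],
 [1, 0, 0, 0],
 [0, 1, -1, 1],
 [1, 1, 1, 0]]
  V a = (2, -1, 10, -3)
Solving gives a = (-1, 2, -4, 4).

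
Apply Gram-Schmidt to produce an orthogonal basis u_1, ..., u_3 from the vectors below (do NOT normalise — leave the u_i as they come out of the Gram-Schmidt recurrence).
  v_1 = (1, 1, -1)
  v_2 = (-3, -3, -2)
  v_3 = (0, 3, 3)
Orthogonal basis:
  u_1 = (1, 1, -1)
  u_2 = (-5/3, -5/3, -10/3)
  u_3 = (-3/2, 3/2, 0)

Apply the Gram-Schmidt recurrence
  u_1 = v_1
  u_i = v_i − Σ_{j<i} ((v_i · u_j) / (u_j · u_j)) · u_j.

Step by step this gives:
  u_1 = (1, 1, -1)
  u_2 = (-5/3, -5/3, -10/3)
  u_3 = (-3/2, 3/2, 0)

Orthogonality check:
  u_2 · u_1 = 0 (should be 0)
  u_3 · u_1 = 0 (should be 0)
  u_3 · u_2 = 0 (should be 0)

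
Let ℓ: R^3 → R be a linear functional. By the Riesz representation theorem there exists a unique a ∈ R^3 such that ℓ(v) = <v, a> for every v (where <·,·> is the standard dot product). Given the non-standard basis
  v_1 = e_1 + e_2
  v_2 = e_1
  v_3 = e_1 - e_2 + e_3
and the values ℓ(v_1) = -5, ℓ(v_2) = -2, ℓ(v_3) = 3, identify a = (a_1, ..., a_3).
a = (-2, -3, 2)

Write a = (a_1, ..., a_3) in the standard basis. For each basis vector v_i, ℓ(v_i) = <v_i, a> is a linear equation in the a_j's. Collect the n equations into a matrix system V a = ℓ, where row i of V is v_i (expressed in the standard basis). Since V is invertible (lower-triangular with 1s on the diagonal, up to permutation), solve by back-substitution:
  V =
[[1, 1, 0],
 [1, 0, 0],
 [1, -1, 1]]
  V a = (-5, -2, 3)
Solving gives a = (-2, -3, 2).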